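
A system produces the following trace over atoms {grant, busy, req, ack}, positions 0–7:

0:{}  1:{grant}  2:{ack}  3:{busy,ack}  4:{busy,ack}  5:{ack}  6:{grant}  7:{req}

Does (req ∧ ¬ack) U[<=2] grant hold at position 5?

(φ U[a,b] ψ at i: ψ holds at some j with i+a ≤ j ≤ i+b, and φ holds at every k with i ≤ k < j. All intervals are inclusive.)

False

Need some j in [5,7] with grant, and (req ∧ ¬ack) at every k in [5,j-1].
  j=5: grant false.
  j=6: grant holds, but (req ∧ ¬ack) fails at k=5 → not this j.
  j=7: grant false.
No j in the window works → until fails.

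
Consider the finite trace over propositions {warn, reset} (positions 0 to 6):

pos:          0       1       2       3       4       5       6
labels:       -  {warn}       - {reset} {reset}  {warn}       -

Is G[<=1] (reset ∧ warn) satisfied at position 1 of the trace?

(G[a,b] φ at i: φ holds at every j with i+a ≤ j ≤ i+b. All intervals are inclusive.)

Check (reset ∧ warn) at every j in [1,2]:
  j=1: false
  j=2: false
Fails at j=1 → formula fails.

No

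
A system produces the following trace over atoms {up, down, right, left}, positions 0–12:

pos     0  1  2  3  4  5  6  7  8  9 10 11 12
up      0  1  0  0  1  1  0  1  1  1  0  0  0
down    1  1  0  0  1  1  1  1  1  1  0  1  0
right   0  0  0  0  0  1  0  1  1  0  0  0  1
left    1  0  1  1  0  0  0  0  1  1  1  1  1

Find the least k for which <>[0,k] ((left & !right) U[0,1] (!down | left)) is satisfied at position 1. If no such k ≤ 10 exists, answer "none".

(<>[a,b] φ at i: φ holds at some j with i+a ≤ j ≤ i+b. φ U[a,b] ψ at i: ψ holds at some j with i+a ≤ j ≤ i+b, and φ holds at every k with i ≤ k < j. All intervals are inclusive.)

Scan j = 1,2,… for ((left & !right) U[0,1] (!down | left)):
  j=1: fails
  j=2: holds
First hit at j=2, so smallest k = 2-1 = 1.

1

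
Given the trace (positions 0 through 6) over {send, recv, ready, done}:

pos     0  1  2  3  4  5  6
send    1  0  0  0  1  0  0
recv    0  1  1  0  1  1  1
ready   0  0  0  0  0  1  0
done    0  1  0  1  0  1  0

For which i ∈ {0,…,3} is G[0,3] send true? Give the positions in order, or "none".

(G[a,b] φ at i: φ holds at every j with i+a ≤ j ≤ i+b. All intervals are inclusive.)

none

Evaluate at each i in [0,3]:
  i=0: ✗ (fails at j=1)
  i=1: ✗ (fails at j=1)
  i=2: ✗ (fails at j=2)
  i=3: ✗ (fails at j=3)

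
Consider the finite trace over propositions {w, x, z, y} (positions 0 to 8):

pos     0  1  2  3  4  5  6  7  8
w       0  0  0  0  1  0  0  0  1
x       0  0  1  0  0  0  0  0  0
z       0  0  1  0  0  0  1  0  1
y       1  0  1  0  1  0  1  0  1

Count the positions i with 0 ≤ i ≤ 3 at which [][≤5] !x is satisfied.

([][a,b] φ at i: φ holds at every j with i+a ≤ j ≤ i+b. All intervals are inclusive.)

Evaluate at each i in [0,3]:
  i=0: ✗ (fails at j=2)
  i=1: ✗ (fails at j=2)
  i=2: ✗ (fails at j=2)
  i=3: ✓ (all of [3,8])
Positions where it holds: {3} → 1.

1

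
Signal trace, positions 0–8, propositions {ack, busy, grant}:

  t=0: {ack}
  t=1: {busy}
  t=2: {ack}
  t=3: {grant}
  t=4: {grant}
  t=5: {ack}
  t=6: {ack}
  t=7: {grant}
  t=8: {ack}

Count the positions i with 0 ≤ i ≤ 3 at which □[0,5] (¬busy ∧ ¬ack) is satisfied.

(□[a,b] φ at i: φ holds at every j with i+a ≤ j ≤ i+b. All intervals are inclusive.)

Evaluate at each i in [0,3]:
  i=0: ✗ (fails at j=0)
  i=1: ✗ (fails at j=1)
  i=2: ✗ (fails at j=2)
  i=3: ✗ (fails at j=5)
Positions where it holds: {} → 0.

0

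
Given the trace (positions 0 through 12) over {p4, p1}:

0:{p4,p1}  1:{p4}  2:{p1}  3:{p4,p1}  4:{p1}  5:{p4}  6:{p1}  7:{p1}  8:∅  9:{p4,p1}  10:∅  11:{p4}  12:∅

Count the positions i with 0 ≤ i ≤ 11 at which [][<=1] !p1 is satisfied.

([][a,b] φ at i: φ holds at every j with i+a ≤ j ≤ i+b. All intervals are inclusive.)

2

Evaluate at each i in [0,11]:
  i=0: ✗ (fails at j=0)
  i=1: ✗ (fails at j=2)
  i=2: ✗ (fails at j=2)
  i=3: ✗ (fails at j=3)
  i=4: ✗ (fails at j=4)
  i=5: ✗ (fails at j=6)
  i=6: ✗ (fails at j=6)
  i=7: ✗ (fails at j=7)
  i=8: ✗ (fails at j=9)
  i=9: ✗ (fails at j=9)
  i=10: ✓ (all of [10,11])
  i=11: ✓ (all of [11,12])
Positions where it holds: {10, 11} → 2.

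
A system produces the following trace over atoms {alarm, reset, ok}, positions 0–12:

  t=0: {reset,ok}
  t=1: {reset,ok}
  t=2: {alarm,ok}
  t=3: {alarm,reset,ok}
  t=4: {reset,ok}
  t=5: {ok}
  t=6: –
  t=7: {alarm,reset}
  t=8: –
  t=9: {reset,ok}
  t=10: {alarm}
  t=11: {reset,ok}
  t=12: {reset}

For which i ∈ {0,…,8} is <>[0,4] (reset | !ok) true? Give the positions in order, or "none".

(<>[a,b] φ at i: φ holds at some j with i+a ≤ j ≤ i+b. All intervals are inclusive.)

Evaluate at each i in [0,8]:
  i=0: ✓ (witness j=0)
  i=1: ✓ (witness j=1)
  i=2: ✓ (witness j=3)
  i=3: ✓ (witness j=3)
  i=4: ✓ (witness j=4)
  i=5: ✓ (witness j=6)
  i=6: ✓ (witness j=6)
  i=7: ✓ (witness j=7)
  i=8: ✓ (witness j=8)

0, 1, 2, 3, 4, 5, 6, 7, 8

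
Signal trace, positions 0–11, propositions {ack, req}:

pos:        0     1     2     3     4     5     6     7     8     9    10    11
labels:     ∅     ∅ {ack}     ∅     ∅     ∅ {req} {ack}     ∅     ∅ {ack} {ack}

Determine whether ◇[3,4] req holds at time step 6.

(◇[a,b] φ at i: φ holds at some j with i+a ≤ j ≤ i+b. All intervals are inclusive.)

No

Check req at each j in [9,10]:
  j=9: false
  j=10: false
No position in the window satisfies it → formula fails.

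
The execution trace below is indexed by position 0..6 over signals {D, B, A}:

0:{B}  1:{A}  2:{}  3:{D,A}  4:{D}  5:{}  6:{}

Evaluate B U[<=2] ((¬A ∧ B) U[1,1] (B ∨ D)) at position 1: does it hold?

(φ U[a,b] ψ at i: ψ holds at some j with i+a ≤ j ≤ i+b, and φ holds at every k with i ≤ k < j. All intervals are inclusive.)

Does not hold

Need some j in [1,3] with ((¬A ∧ B) U[1,1] (B ∨ D)), and B at every k in [1,j-1].
  j=1: ((¬A ∧ B) U[1,1] (B ∨ D)) — fails.
  j=2: ((¬A ∧ B) U[1,1] (B ∨ D)) — fails.
  j=3: ((¬A ∧ B) U[1,1] (B ∨ D)) — fails.
No j in the window works → until fails.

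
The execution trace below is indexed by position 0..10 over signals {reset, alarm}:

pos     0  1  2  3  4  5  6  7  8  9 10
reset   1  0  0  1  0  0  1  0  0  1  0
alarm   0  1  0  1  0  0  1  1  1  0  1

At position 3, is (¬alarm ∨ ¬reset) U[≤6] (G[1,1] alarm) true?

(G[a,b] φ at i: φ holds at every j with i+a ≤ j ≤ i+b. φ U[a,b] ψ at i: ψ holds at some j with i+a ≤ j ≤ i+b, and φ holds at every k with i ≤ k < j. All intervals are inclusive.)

Need some j in [3,9] with G[1,1] alarm, and (¬alarm ∨ ¬reset) at every k in [3,j-1].
  j=3: G[1,1] alarm — fails at 4.
  j=4: G[1,1] alarm — fails at 5.
  j=5: G[1,1] alarm holds, but (¬alarm ∨ ¬reset) fails at k=3 → not this j.
  j=6: G[1,1] alarm holds, but (¬alarm ∨ ¬reset) fails at k=3 → not this j.
  j=7: G[1,1] alarm holds, but (¬alarm ∨ ¬reset) fails at k=3 → not this j.
  j=8: G[1,1] alarm — fails at 9.
  j=9: G[1,1] alarm holds, but (¬alarm ∨ ¬reset) fails at k=3 → not this j.
No j in the window works → until fails.

No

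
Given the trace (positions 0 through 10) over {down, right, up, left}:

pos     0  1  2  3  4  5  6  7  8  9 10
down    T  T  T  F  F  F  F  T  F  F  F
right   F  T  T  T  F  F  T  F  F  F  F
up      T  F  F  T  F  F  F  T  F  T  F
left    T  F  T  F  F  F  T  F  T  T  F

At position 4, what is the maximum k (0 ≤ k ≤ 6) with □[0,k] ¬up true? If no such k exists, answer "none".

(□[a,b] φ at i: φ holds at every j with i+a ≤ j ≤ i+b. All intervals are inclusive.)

2

¬up must hold from j=4 onward; find where it first fails.
  j=4: holds
  j=5: holds
  j=6: holds
  j=7: fails
Holds on [4,6], so largest k = 2.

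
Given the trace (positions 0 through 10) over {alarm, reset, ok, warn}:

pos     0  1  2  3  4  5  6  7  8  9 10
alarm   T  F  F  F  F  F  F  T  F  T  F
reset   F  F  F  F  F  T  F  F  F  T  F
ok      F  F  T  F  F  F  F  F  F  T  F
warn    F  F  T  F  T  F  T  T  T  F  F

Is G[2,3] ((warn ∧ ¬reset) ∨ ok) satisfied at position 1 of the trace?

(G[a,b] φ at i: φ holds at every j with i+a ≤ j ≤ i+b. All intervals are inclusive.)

Check ((warn ∧ ¬reset) ∨ ok) at every j in [3,4]:
  j=3: false
  j=4: true
Fails at j=3 → formula fails.

False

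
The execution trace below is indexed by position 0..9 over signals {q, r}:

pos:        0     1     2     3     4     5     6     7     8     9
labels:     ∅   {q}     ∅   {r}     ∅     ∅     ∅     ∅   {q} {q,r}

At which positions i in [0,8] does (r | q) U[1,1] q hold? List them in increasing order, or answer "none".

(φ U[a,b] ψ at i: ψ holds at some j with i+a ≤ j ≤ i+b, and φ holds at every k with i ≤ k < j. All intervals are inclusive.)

Evaluate at each i in [0,8]:
  i=0: ✗ (lhs fails at k=0 before rhs at j=1)
  i=1: ✗ (no rhs in [2,2])
  i=2: ✗ (no rhs in [3,3])
  i=3: ✗ (no rhs in [4,4])
  i=4: ✗ (no rhs in [5,5])
  i=5: ✗ (no rhs in [6,6])
  i=6: ✗ (no rhs in [7,7])
  i=7: ✗ (lhs fails at k=7 before rhs at j=8)
  i=8: ✓ (rhs at j=9; lhs holds on [8,8])

8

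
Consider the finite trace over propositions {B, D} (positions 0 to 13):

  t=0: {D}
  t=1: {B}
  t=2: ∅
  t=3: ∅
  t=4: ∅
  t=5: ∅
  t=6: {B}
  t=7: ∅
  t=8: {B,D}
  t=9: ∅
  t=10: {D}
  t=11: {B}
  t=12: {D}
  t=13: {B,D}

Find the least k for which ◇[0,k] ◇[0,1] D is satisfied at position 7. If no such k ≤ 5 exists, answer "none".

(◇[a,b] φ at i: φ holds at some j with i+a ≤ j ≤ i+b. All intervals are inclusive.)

0

Scan j = 7,8,… for ◇[0,1] D:
  j=7: holds
First hit at j=7, so smallest k = 7-7 = 0.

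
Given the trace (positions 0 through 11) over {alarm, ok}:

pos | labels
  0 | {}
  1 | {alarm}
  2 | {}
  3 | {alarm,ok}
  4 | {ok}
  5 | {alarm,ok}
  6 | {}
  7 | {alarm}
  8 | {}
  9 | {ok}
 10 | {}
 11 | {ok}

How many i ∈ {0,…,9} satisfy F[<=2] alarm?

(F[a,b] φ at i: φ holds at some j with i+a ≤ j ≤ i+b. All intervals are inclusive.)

Evaluate at each i in [0,9]:
  i=0: ✓ (witness j=1)
  i=1: ✓ (witness j=1)
  i=2: ✓ (witness j=3)
  i=3: ✓ (witness j=3)
  i=4: ✓ (witness j=5)
  i=5: ✓ (witness j=5)
  i=6: ✓ (witness j=7)
  i=7: ✓ (witness j=7)
  i=8: ✗ (none in [8,10])
  i=9: ✗ (none in [9,11])
Positions where it holds: {0, 1, 2, 3, 4, 5, 6, 7} → 8.

8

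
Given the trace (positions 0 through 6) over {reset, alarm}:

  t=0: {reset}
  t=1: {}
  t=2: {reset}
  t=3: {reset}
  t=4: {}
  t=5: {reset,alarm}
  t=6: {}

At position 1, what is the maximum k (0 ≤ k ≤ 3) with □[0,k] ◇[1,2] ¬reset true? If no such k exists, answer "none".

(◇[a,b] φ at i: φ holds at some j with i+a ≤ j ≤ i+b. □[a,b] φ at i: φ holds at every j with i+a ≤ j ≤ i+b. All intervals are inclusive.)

none

◇[1,2] ¬reset must hold from j=1 onward; find where it first fails.
  j=1: fails → no k works.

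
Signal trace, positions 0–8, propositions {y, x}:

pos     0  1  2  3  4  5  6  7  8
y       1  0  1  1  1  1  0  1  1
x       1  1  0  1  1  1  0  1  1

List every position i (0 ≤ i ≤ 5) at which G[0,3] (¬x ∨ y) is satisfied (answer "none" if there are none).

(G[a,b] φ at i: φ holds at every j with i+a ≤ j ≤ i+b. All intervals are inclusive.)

2, 3, 4, 5

Evaluate at each i in [0,5]:
  i=0: ✗ (fails at j=1)
  i=1: ✗ (fails at j=1)
  i=2: ✓ (all of [2,5])
  i=3: ✓ (all of [3,6])
  i=4: ✓ (all of [4,7])
  i=5: ✓ (all of [5,8])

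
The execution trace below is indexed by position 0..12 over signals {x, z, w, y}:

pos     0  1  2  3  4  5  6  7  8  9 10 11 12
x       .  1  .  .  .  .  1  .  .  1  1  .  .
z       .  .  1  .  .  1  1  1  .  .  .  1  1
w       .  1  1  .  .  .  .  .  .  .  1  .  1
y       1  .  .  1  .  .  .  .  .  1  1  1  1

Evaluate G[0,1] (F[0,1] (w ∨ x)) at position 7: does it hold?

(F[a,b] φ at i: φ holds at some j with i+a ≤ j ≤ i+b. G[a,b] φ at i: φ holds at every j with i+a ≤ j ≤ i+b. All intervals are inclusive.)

Check F[0,1] (w ∨ x) at every j in [7,8]:
  j=7: fails (none in [7,8])
  j=8: holds (witness at 9)
Fails at j=7 → formula fails.

False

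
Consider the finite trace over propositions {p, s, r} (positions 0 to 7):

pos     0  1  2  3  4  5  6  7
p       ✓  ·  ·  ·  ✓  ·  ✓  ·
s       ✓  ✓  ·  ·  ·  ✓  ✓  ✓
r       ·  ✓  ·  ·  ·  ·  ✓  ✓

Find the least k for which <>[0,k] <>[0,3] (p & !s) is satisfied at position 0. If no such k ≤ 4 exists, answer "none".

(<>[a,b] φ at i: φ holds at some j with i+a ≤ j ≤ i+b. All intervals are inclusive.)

Scan j = 0,1,… for <>[0,3] (p & !s):
  j=0: fails
  j=1: holds
First hit at j=1, so smallest k = 1-0 = 1.

1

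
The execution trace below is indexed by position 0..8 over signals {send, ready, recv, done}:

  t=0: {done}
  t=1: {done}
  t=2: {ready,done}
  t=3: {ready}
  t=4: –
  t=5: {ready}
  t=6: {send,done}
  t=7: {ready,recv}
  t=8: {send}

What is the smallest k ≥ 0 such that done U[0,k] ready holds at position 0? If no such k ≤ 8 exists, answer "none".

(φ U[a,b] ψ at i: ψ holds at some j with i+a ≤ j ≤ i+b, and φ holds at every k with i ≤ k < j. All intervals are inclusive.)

2

Need earliest j ≥ 0 with ready, and done at every k in [0,j-1].
  j=0: rhs fails.
  j=1: rhs fails.
  j=2: rhs holds; lhs holds on [0,1]. k = 2.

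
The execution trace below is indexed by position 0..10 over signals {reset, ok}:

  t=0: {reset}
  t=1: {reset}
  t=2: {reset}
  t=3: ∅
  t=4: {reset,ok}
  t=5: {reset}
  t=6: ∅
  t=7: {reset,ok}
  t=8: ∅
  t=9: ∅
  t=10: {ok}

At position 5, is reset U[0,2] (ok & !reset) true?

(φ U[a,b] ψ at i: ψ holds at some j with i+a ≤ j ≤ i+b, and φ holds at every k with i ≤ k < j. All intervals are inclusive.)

False

Need some j in [5,7] with (ok & !reset), and reset at every k in [5,j-1].
  j=5: (ok & !reset) false.
  j=6: (ok & !reset) false.
  j=7: (ok & !reset) false.
No j in the window works → until fails.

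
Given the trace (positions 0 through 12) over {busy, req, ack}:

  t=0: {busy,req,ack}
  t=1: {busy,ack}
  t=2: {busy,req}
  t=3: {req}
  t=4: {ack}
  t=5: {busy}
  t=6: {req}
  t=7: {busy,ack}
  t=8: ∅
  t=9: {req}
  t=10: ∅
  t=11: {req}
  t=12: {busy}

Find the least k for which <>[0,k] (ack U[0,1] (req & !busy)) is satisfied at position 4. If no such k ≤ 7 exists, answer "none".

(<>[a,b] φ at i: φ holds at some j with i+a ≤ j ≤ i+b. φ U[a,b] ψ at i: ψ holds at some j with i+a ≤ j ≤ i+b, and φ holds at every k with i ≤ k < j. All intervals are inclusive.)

2

Scan j = 4,5,… for (ack U[0,1] (req & !busy)):
  j=4: fails
  j=5: fails
  j=6: holds
First hit at j=6, so smallest k = 6-4 = 2.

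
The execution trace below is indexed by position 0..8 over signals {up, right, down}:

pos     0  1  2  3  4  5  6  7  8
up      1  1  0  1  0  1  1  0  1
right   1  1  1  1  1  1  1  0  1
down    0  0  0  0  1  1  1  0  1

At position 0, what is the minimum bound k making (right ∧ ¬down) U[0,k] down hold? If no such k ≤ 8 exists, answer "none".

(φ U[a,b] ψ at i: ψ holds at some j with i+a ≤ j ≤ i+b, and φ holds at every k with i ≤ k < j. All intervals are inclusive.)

4

Need earliest j ≥ 0 with down, and (right ∧ ¬down) at every k in [0,j-1].
  j=0: rhs fails.
  j=1: rhs fails.
  j=2: rhs fails.
  j=3: rhs fails.
  j=4: rhs holds; lhs holds on [0,3]. k = 4.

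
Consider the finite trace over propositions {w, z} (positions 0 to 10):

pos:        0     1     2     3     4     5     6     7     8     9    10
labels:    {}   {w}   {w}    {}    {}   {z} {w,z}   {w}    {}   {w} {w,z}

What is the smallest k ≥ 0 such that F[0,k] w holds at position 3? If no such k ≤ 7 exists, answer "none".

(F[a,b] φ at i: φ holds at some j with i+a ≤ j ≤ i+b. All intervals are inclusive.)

3

Scan j = 3,4,… for w:
  j=3: fails
  j=4: fails
  j=5: fails
  j=6: holds
First hit at j=6, so smallest k = 6-3 = 3.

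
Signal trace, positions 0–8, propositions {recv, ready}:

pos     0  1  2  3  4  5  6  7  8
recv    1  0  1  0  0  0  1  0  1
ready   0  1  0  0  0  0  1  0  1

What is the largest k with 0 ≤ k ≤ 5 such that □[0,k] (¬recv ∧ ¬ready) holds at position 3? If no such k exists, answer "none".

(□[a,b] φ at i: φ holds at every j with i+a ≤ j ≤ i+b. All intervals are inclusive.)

(¬recv ∧ ¬ready) must hold from j=3 onward; find where it first fails.
  j=3: holds
  j=4: holds
  j=5: holds
  j=6: fails
Holds on [3,5], so largest k = 2.

2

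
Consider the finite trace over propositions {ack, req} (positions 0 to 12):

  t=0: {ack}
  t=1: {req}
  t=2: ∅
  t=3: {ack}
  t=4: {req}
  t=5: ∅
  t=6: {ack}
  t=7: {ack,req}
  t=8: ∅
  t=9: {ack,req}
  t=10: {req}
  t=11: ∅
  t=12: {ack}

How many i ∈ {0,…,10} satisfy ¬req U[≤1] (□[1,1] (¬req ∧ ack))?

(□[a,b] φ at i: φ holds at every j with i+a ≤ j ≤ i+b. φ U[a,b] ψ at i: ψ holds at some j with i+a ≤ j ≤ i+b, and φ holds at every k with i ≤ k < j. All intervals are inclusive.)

2

Evaluate at each i in [0,10]:
  i=0: ✗ (no rhs in [0,1])
  i=1: ✗ (lhs fails at k=1 before rhs at j=2)
  i=2: ✓ (rhs at j=2)
  i=3: ✗ (no rhs in [3,4])
  i=4: ✗ (lhs fails at k=4 before rhs at j=5)
  i=5: ✓ (rhs at j=5)
  i=6: ✗ (no rhs in [6,7])
  i=7: ✗ (no rhs in [7,8])
  i=8: ✗ (no rhs in [8,9])
  i=9: ✗ (no rhs in [9,10])
  i=10: ✗ (lhs fails at k=10 before rhs at j=11)
Positions where it holds: {2, 5} → 2.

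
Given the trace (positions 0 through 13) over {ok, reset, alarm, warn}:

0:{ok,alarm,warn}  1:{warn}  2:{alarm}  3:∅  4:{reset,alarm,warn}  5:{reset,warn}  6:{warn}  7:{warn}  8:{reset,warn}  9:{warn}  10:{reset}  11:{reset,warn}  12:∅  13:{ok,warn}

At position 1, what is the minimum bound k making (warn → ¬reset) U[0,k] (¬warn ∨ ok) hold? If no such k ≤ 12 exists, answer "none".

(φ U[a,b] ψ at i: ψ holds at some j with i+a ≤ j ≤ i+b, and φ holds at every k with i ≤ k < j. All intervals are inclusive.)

1

Need earliest j ≥ 1 with (¬warn ∨ ok), and (warn → ¬reset) at every k in [1,j-1].
  j=1: rhs fails.
  j=2: rhs holds; lhs holds on [1,1]. k = 1.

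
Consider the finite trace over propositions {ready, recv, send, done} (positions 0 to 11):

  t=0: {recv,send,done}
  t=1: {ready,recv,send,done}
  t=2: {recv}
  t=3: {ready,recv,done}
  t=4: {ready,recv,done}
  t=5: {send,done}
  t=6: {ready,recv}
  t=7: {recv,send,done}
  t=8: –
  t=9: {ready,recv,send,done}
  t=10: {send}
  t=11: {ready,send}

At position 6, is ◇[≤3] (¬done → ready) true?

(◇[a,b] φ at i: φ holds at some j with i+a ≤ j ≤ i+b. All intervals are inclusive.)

Yes

Check (¬done → ready) at each j in [6,9]:
  j=6: true
  j=7: true
  j=8: false
  j=9: true
Found at j=6 → formula holds.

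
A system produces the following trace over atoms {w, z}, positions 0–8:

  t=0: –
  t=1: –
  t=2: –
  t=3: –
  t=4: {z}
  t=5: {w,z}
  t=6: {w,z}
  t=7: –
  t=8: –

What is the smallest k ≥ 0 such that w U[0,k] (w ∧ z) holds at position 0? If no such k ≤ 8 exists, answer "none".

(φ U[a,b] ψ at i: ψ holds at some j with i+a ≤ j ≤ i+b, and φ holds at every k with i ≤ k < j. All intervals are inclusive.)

none

Need earliest j ≥ 0 with (w ∧ z), and w at every k in [0,j-1].
  j=0: rhs fails.
  j=1: rhs fails.
  j=2: rhs fails.
  j=3: rhs fails.
  j=4: rhs fails.
  j=5: rhs holds but lhs fails at k=0.
  j=6: rhs holds but lhs fails at k=0.
  j=7: rhs fails.
  j=8: rhs fails.
No witness within the range → none.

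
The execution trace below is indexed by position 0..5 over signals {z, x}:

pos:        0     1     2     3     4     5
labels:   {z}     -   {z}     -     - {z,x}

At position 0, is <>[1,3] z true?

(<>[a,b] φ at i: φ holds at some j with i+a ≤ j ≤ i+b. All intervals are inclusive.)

Yes

Check z at each j in [1,3]:
  j=1: false
  j=2: true
  j=3: false
Found at j=2 → formula holds.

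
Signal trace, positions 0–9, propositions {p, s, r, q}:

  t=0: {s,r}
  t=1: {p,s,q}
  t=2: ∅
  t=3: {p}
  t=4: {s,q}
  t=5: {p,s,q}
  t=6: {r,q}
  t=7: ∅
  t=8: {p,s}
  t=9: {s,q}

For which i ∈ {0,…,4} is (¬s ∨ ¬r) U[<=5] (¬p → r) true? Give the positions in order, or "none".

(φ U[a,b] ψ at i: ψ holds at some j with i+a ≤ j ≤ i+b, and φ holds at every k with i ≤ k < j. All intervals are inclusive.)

Evaluate at each i in [0,4]:
  i=0: ✓ (rhs at j=0)
  i=1: ✓ (rhs at j=1)
  i=2: ✓ (rhs at j=3; lhs holds on [2,2])
  i=3: ✓ (rhs at j=3)
  i=4: ✓ (rhs at j=5; lhs holds on [4,4])

0, 1, 2, 3, 4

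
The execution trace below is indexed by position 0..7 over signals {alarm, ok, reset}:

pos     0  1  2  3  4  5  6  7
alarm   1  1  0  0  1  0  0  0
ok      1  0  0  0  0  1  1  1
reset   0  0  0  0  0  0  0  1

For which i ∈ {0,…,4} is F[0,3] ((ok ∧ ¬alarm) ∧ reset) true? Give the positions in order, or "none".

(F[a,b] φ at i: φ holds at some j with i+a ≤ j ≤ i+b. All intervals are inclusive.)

Evaluate at each i in [0,4]:
  i=0: ✗ (none in [0,3])
  i=1: ✗ (none in [1,4])
  i=2: ✗ (none in [2,5])
  i=3: ✗ (none in [3,6])
  i=4: ✓ (witness j=7)

4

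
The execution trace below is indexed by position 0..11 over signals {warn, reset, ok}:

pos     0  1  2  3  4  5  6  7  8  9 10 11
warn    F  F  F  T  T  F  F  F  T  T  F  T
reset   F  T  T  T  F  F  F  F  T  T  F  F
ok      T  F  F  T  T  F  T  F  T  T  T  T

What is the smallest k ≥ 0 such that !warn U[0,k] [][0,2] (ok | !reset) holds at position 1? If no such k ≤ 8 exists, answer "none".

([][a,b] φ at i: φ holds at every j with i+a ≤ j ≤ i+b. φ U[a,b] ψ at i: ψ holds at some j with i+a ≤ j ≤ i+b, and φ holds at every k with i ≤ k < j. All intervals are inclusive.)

2

Need earliest j ≥ 1 with [][0,2] (ok | !reset), and !warn at every k in [1,j-1].
  j=1: rhs fails.
  j=2: rhs fails.
  j=3: rhs holds; lhs holds on [1,2]. k = 2.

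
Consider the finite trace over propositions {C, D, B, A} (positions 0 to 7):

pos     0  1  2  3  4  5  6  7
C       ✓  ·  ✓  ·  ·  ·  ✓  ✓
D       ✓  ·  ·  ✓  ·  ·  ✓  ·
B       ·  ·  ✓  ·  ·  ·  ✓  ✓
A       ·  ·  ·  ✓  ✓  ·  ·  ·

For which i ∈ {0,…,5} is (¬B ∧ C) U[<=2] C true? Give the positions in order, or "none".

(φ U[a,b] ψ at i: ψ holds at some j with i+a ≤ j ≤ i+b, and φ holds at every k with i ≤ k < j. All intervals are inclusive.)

0, 2

Evaluate at each i in [0,5]:
  i=0: ✓ (rhs at j=0)
  i=1: ✗ (lhs fails at k=1 before rhs at j=2)
  i=2: ✓ (rhs at j=2)
  i=3: ✗ (no rhs in [3,5])
  i=4: ✗ (lhs fails at k=4 before rhs at j=6)
  i=5: ✗ (lhs fails at k=5 before rhs at j=6)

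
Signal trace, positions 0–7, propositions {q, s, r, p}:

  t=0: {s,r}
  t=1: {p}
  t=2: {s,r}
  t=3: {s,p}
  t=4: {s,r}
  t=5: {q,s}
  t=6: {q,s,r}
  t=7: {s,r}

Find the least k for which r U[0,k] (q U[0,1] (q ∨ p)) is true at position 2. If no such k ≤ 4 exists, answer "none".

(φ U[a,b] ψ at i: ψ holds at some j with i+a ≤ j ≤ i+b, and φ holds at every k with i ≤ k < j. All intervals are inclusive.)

Need earliest j ≥ 2 with (q U[0,1] (q ∨ p)), and r at every k in [2,j-1].
  j=2: rhs fails.
  j=3: rhs holds; lhs holds on [2,2]. k = 1.

1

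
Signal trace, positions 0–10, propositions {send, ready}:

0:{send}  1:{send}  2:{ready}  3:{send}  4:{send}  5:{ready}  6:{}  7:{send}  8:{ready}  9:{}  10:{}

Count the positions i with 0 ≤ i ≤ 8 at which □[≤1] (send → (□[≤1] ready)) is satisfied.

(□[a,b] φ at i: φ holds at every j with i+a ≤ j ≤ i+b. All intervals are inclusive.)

2

Evaluate at each i in [0,8]:
  i=0: ✗ (fails at j=0)
  i=1: ✗ (fails at j=1)
  i=2: ✗ (fails at j=3)
  i=3: ✗ (fails at j=3)
  i=4: ✗ (fails at j=4)
  i=5: ✓ (all of [5,6])
  i=6: ✗ (fails at j=7)
  i=7: ✗ (fails at j=7)
  i=8: ✓ (all of [8,9])
Positions where it holds: {5, 8} → 2.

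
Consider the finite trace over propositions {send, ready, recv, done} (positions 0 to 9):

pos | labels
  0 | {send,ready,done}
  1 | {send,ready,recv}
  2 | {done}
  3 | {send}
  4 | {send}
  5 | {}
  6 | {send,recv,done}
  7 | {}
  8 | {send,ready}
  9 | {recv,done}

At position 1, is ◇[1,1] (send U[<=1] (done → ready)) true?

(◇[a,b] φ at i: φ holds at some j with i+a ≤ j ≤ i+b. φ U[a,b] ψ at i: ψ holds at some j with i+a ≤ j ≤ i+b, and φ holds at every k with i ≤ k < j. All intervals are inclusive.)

No

Check (send U[<=1] (done → ready)) at each j in [2,2]:
  j=2: fails
No position in the window satisfies it → formula fails.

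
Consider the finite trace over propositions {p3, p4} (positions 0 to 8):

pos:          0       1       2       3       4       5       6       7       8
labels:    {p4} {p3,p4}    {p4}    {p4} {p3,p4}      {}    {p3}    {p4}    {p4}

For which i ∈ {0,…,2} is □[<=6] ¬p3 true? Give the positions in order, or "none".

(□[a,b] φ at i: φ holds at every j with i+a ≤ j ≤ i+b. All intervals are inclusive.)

none

Evaluate at each i in [0,2]:
  i=0: ✗ (fails at j=1)
  i=1: ✗ (fails at j=1)
  i=2: ✗ (fails at j=4)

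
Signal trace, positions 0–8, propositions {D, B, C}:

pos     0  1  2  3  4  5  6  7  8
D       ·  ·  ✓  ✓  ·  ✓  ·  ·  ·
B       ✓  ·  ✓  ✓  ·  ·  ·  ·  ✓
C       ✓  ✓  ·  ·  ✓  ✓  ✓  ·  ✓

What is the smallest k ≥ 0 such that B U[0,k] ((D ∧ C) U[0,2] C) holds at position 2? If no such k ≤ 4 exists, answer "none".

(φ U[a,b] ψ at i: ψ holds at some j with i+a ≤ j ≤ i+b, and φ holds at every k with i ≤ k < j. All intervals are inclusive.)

2

Need earliest j ≥ 2 with ((D ∧ C) U[0,2] C), and B at every k in [2,j-1].
  j=2: rhs fails.
  j=3: rhs fails.
  j=4: rhs holds; lhs holds on [2,3]. k = 2.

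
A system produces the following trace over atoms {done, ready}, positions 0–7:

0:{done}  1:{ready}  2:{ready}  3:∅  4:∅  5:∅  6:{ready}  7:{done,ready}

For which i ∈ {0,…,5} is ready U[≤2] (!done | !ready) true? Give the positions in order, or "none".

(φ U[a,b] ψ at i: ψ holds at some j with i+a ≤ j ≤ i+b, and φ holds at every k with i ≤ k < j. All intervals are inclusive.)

0, 1, 2, 3, 4, 5

Evaluate at each i in [0,5]:
  i=0: ✓ (rhs at j=0)
  i=1: ✓ (rhs at j=1)
  i=2: ✓ (rhs at j=2)
  i=3: ✓ (rhs at j=3)
  i=4: ✓ (rhs at j=4)
  i=5: ✓ (rhs at j=5)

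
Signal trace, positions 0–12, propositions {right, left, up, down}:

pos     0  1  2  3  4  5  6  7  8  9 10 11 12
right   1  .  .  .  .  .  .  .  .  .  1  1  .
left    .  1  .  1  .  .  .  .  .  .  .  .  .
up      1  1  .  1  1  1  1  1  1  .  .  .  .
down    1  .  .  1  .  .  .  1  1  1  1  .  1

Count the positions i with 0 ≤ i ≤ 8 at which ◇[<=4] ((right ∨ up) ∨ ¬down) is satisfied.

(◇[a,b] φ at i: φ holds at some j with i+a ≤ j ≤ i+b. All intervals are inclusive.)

Evaluate at each i in [0,8]:
  i=0: ✓ (witness j=0)
  i=1: ✓ (witness j=1)
  i=2: ✓ (witness j=2)
  i=3: ✓ (witness j=3)
  i=4: ✓ (witness j=4)
  i=5: ✓ (witness j=5)
  i=6: ✓ (witness j=6)
  i=7: ✓ (witness j=7)
  i=8: ✓ (witness j=8)
Positions where it holds: {0, 1, 2, 3, 4, 5, 6, 7, 8} → 9.

9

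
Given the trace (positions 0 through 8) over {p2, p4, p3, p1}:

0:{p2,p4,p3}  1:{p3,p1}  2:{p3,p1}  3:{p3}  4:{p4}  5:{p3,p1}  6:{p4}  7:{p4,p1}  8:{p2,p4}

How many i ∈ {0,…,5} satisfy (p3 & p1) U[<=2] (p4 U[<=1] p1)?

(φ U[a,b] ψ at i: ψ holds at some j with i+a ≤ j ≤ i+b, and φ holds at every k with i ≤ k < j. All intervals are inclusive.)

Evaluate at each i in [0,5]:
  i=0: ✓ (rhs at j=0)
  i=1: ✓ (rhs at j=1)
  i=2: ✓ (rhs at j=2)
  i=3: ✗ (lhs fails at k=3 before rhs at j=4)
  i=4: ✓ (rhs at j=4)
  i=5: ✓ (rhs at j=5)
Positions where it holds: {0, 1, 2, 4, 5} → 5.

5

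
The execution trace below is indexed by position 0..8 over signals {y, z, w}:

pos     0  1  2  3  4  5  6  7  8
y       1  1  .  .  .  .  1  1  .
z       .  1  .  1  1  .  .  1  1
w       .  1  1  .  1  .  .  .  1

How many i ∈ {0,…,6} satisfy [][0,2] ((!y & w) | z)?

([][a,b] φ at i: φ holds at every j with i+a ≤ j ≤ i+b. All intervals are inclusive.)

Evaluate at each i in [0,6]:
  i=0: ✗ (fails at j=0)
  i=1: ✓ (all of [1,3])
  i=2: ✓ (all of [2,4])
  i=3: ✗ (fails at j=5)
  i=4: ✗ (fails at j=5)
  i=5: ✗ (fails at j=5)
  i=6: ✗ (fails at j=6)
Positions where it holds: {1, 2} → 2.

2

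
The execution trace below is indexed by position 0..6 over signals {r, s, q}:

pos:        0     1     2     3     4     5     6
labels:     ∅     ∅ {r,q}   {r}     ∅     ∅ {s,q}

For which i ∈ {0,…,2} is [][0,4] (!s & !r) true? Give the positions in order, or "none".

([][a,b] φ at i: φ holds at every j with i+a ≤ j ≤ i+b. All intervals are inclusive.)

none

Evaluate at each i in [0,2]:
  i=0: ✗ (fails at j=2)
  i=1: ✗ (fails at j=2)
  i=2: ✗ (fails at j=2)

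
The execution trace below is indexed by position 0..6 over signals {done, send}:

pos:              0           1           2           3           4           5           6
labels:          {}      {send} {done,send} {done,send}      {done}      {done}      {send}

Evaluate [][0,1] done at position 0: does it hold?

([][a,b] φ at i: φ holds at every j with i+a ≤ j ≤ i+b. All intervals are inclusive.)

Does not hold

Check done at every j in [0,1]:
  j=0: false
  j=1: false
Fails at j=0 → formula fails.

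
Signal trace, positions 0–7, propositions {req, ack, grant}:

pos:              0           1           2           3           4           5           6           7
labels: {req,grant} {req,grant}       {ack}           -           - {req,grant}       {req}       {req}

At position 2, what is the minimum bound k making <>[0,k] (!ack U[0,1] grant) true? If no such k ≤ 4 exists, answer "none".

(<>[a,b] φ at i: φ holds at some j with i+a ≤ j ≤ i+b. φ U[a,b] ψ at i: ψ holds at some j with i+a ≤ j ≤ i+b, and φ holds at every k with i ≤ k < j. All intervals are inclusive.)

Scan j = 2,3,… for (!ack U[0,1] grant):
  j=2: fails
  j=3: fails
  j=4: holds
First hit at j=4, so smallest k = 4-2 = 2.

2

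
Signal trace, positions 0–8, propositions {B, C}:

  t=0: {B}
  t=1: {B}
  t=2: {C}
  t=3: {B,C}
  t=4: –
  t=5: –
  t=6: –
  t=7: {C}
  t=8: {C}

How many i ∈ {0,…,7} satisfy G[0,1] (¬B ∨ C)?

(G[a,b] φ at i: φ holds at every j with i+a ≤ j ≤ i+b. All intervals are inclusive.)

Evaluate at each i in [0,7]:
  i=0: ✗ (fails at j=0)
  i=1: ✗ (fails at j=1)
  i=2: ✓ (all of [2,3])
  i=3: ✓ (all of [3,4])
  i=4: ✓ (all of [4,5])
  i=5: ✓ (all of [5,6])
  i=6: ✓ (all of [6,7])
  i=7: ✓ (all of [7,8])
Positions where it holds: {2, 3, 4, 5, 6, 7} → 6.

6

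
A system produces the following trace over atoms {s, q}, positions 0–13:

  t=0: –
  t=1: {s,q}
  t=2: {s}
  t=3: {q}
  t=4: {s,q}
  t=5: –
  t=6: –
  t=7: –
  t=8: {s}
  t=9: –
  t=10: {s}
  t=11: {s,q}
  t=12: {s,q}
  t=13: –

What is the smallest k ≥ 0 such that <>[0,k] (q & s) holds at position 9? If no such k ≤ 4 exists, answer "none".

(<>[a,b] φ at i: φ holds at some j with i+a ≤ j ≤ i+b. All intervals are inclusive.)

Scan j = 9,10,… for (q & s):
  j=9: fails
  j=10: fails
  j=11: holds
First hit at j=11, so smallest k = 11-9 = 2.

2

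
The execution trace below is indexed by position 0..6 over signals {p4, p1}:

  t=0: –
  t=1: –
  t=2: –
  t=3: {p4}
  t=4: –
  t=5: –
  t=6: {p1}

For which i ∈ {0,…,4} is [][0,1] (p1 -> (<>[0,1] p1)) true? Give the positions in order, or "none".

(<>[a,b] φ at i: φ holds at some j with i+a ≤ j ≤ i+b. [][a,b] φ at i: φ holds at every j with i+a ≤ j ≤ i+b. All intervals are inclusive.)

Evaluate at each i in [0,4]:
  i=0: ✓ (all of [0,1])
  i=1: ✓ (all of [1,2])
  i=2: ✓ (all of [2,3])
  i=3: ✓ (all of [3,4])
  i=4: ✓ (all of [4,5])

0, 1, 2, 3, 4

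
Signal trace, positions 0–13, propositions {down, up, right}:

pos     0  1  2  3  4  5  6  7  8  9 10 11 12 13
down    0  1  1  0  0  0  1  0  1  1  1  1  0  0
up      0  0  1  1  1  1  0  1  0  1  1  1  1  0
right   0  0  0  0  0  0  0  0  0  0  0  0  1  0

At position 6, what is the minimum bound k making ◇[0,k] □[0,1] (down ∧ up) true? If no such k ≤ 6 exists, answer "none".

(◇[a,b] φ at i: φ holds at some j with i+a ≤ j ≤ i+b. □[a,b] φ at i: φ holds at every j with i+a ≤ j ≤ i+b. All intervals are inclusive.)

Scan j = 6,7,… for □[0,1] (down ∧ up):
  j=6: fails
  j=7: fails
  j=8: fails
  j=9: holds
First hit at j=9, so smallest k = 9-6 = 3.

3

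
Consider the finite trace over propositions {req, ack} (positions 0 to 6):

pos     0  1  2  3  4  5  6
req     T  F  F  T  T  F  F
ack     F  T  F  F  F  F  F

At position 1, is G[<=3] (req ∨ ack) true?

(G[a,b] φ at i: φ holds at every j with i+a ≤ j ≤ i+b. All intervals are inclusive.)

Does not hold

Check (req ∨ ack) at every j in [1,4]:
  j=1: true
  j=2: false
  j=3: true
  j=4: true
Fails at j=2 → formula fails.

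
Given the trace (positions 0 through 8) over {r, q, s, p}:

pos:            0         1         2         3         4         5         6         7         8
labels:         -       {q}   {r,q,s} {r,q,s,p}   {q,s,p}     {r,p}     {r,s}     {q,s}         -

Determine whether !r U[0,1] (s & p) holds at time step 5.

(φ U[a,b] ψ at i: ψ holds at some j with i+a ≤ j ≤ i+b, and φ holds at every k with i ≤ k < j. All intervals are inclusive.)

No

Need some j in [5,6] with (s & p), and !r at every k in [5,j-1].
  j=5: (s & p) false.
  j=6: (s & p) false.
No j in the window works → until fails.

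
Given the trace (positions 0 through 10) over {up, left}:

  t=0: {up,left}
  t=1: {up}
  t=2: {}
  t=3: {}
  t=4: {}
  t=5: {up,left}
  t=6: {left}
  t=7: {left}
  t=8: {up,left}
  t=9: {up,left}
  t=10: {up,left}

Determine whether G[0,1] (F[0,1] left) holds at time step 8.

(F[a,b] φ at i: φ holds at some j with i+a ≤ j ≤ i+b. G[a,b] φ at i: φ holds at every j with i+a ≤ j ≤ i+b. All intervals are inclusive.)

Check F[0,1] left at every j in [8,9]:
  j=8: holds (witness at 8)
  j=9: holds (witness at 9)
All positions satisfy it → formula holds.

Holds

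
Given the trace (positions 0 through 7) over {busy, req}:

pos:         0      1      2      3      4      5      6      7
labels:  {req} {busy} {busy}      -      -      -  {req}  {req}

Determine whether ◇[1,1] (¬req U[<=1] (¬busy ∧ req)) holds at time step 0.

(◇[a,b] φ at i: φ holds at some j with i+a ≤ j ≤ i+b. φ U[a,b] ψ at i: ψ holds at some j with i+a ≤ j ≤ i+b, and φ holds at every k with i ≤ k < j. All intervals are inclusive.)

Does not hold

Check (¬req U[<=1] (¬busy ∧ req)) at each j in [1,1]:
  j=1: fails
No position in the window satisfies it → formula fails.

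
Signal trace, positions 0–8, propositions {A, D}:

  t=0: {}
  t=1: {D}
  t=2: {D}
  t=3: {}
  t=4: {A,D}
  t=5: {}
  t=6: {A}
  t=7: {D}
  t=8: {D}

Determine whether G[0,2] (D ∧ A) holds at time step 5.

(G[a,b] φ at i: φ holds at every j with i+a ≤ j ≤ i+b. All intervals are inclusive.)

False

Check (D ∧ A) at every j in [5,7]:
  j=5: false
  j=6: false
  j=7: false
Fails at j=5 → formula fails.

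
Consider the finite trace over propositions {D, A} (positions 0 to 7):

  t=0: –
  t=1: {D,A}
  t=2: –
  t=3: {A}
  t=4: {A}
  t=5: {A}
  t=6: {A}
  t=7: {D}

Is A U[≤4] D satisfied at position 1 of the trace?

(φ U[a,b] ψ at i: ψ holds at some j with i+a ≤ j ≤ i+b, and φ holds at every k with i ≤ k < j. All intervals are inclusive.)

Holds

Need some j in [1,5] with D, and A at every k in [1,j-1].
  j=1: D holds; no prefix to check → satisfied.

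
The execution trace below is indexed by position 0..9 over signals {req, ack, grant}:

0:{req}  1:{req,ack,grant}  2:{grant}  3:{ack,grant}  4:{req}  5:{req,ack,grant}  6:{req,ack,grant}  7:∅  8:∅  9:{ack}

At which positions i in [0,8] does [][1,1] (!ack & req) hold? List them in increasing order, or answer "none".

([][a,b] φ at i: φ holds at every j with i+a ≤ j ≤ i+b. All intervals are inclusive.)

Evaluate at each i in [0,8]:
  i=0: ✗ (fails at j=1)
  i=1: ✗ (fails at j=2)
  i=2: ✗ (fails at j=3)
  i=3: ✓ (all of [4,4])
  i=4: ✗ (fails at j=5)
  i=5: ✗ (fails at j=6)
  i=6: ✗ (fails at j=7)
  i=7: ✗ (fails at j=8)
  i=8: ✗ (fails at j=9)

3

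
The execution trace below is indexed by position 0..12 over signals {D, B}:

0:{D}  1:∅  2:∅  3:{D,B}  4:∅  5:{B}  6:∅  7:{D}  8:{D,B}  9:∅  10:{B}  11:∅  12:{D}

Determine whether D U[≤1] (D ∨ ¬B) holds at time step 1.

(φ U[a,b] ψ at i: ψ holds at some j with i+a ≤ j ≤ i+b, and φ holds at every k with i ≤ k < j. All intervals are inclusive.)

Need some j in [1,2] with (D ∨ ¬B), and D at every k in [1,j-1].
  j=1: (D ∨ ¬B) holds; no prefix to check → satisfied.

Holds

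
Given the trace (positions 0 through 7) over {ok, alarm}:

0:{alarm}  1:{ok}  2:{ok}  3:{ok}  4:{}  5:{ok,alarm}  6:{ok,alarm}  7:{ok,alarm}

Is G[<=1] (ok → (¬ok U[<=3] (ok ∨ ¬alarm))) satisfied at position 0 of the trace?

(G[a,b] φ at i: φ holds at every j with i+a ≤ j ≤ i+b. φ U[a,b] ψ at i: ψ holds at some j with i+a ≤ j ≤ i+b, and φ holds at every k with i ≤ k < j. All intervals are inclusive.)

True

Check (ok → (¬ok U[<=3] (ok ∨ ¬alarm))) at every j in [0,1]:
  j=0: antecedent false → ✓
  j=1: antecedent true; consequent holds → ✓
All positions satisfy it → formula holds.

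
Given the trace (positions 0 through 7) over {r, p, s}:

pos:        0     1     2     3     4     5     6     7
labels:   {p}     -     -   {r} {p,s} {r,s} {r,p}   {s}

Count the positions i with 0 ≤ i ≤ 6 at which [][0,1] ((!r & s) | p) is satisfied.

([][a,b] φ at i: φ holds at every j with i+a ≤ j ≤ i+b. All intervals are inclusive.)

1

Evaluate at each i in [0,6]:
  i=0: ✗ (fails at j=1)
  i=1: ✗ (fails at j=1)
  i=2: ✗ (fails at j=2)
  i=3: ✗ (fails at j=3)
  i=4: ✗ (fails at j=5)
  i=5: ✗ (fails at j=5)
  i=6: ✓ (all of [6,7])
Positions where it holds: {6} → 1.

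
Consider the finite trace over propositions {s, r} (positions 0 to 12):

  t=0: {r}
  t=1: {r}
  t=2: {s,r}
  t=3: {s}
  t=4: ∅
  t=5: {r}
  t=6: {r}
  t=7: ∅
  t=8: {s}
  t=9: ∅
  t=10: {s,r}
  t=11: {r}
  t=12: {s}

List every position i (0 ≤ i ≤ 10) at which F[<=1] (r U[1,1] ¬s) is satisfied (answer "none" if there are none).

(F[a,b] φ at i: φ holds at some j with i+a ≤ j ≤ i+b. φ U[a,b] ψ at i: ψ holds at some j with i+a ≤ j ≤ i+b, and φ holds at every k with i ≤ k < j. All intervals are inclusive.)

0, 4, 5, 6, 9, 10

Evaluate at each i in [0,10]:
  i=0: ✓ (witness j=0)
  i=1: ✗ (none in [1,2])
  i=2: ✗ (none in [2,3])
  i=3: ✗ (none in [3,4])
  i=4: ✓ (witness j=5)
  i=5: ✓ (witness j=5)
  i=6: ✓ (witness j=6)
  i=7: ✗ (none in [7,8])
  i=8: ✗ (none in [8,9])
  i=9: ✓ (witness j=10)
  i=10: ✓ (witness j=10)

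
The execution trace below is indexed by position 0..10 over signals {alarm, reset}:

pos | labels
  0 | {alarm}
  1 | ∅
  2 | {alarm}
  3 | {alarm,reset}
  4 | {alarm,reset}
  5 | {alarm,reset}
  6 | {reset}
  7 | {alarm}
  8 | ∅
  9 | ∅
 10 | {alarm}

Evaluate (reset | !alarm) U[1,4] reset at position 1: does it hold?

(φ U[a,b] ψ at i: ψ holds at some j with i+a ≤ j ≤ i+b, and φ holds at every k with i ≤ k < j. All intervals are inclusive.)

Does not hold

Need some j in [2,5] with reset, and (reset | !alarm) at every k in [1,j-1].
  j=2: reset false.
  j=3: reset holds, but (reset | !alarm) fails at k=2 → not this j.
  j=4: reset holds, but (reset | !alarm) fails at k=2 → not this j.
  j=5: reset holds, but (reset | !alarm) fails at k=2 → not this j.
No j in the window works → until fails.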